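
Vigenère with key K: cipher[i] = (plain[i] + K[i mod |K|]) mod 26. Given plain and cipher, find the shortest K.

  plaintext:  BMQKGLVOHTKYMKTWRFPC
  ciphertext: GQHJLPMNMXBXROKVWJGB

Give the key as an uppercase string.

FERZ

  i= 0: G-B =  5 → F
  i= 1: Q-M =  4 → E
  i= 2: H-Q = 17 → R
  i= 3: J-K = 25 → Z
  i= 4: L-G =  5 → F
  i= 5: P-L =  4 → E
  i= 6: M-V = 17 → R
  i= 7: N-O = 25 → Z
  i= 8: M-H =  5 → F
  i= 9: X-T =  4 → E
  i=10: B-K = 17 → R
  i=11: X-Y = 25 → Z
  i=12: R-M =  5 → F
  i=13: O-K =  4 → E
  i=14: K-T = 17 → R
  i=15: V-W = 25 → Z
  i=16: W-R =  5 → F
  i=17: J-F =  4 → E
  i=18: G-P = 17 → R
  i=19: B-C = 25 → Z
  shifts repeat with period 4: FERZ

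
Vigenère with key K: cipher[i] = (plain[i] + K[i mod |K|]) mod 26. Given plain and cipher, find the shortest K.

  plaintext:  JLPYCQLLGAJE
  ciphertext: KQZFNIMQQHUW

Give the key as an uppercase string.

  i= 0: K-J =  1 → B
  i= 1: Q-L =  5 → F
  i= 2: Z-P = 10 → K
  i= 3: F-Y =  7 → H
  i= 4: N-C = 11 → L
  i= 5: I-Q = 18 → S
  i= 6: M-L =  1 → B
  i= 7: Q-L =  5 → F
  i= 8: Q-G = 10 → K
  i= 9: H-A =  7 → H
  i=10: U-J = 11 → L
  i=11: W-E = 18 → S
  shifts repeat with period 6: BFKHLS

BFKHLS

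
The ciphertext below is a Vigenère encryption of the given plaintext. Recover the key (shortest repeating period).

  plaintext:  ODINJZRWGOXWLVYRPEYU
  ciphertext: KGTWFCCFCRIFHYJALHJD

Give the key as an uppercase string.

WDLJ

  i= 0: K-O = 22 → W
  i= 1: G-D =  3 → D
  i= 2: T-I = 11 → L
  i= 3: W-N =  9 → J
  i= 4: F-J = 22 → W
  i= 5: C-Z =  3 → D
  i= 6: C-R = 11 → L
  i= 7: F-W =  9 → J
  i= 8: C-G = 22 → W
  i= 9: R-O =  3 → D
  i=10: I-X = 11 → L
  i=11: F-W =  9 → J
  i=12: H-L = 22 → W
  i=13: Y-V =  3 → D
  i=14: J-Y = 11 → L
  i=15: A-R =  9 → J
  i=16: L-P = 22 → W
  i=17: H-E =  3 → D
  i=18: J-Y = 11 → L
  i=19: D-U =  9 → J
  shifts repeat with period 4: WDLJ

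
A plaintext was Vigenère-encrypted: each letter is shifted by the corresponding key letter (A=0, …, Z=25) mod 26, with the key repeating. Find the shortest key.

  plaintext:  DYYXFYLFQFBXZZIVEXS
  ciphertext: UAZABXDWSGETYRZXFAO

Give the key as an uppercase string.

  i= 0: U-D = 17 → R
  i= 1: A-Y =  2 → C
  i= 2: Z-Y =  1 → B
  i= 3: A-X =  3 → D
  i= 4: B-F = 22 → W
  i= 5: X-Y = 25 → Z
  i= 6: D-L = 18 → S
  i= 7: W-F = 17 → R
  i= 8: S-Q =  2 → C
  i= 9: G-F =  1 → B
  i=10: E-B =  3 → D
  i=11: T-X = 22 → W
  i=12: Y-Z = 25 → Z
  i=13: R-Z = 18 → S
  i=14: Z-I = 17 → R
  i=15: X-V =  2 → C
  i=16: F-E =  1 → B
  i=17: A-X =  3 → D
  i=18: O-S = 22 → W
  shifts repeat with period 7: RCBDWZS

RCBDWZS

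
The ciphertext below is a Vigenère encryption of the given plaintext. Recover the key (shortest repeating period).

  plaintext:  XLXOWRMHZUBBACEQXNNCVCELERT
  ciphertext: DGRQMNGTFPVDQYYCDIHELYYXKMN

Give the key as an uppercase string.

  i= 0: D-X =  6 → G
  i= 1: G-L = 21 → V
  i= 2: R-X = 20 → U
  i= 3: Q-O =  2 → C
  i= 4: M-W = 16 → Q
  i= 5: N-R = 22 → W
  i= 6: G-M = 20 → U
  i= 7: T-H = 12 → M
  i= 8: F-Z =  6 → G
  i= 9: P-U = 21 → V
  i=10: V-B = 20 → U
  i=11: D-B =  2 → C
  i=12: Q-A = 16 → Q
  i=13: Y-C = 22 → W
  i=14: Y-E = 20 → U
  i=15: C-Q = 12 → M
  i=16: D-X =  6 → G
  i=17: I-N = 21 → V
  i=18: H-N = 20 → U
  i=19: E-C =  2 → C
  i=20: L-V = 16 → Q
  i=21: Y-C = 22 → W
  i=22: Y-E = 20 → U
  i=23: X-L = 12 → M
  i=24: K-E =  6 → G
  i=25: M-R = 21 → V
  i=26: N-T = 20 → U
  shifts repeat with period 8: GVUCQWUM

GVUCQWUM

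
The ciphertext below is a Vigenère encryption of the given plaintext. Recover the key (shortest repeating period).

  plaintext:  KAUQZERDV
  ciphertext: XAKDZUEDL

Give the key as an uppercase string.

  i= 0: X-K = 13 → N
  i= 1: A-A =  0 → A
  i= 2: K-U = 16 → Q
  i= 3: D-Q = 13 → N
  i= 4: Z-Z =  0 → A
  i= 5: U-E = 16 → Q
  i= 6: E-R = 13 → N
  i= 7: D-D =  0 → A
  i= 8: L-V = 16 → Q
  shifts repeat with period 3: NAQ

NAQ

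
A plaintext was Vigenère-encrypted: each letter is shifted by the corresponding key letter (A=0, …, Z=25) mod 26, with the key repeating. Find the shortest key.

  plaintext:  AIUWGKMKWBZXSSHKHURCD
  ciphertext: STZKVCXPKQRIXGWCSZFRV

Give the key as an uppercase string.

SLFOP

  i= 0: S-A = 18 → S
  i= 1: T-I = 11 → L
  i= 2: Z-U =  5 → F
  i= 3: K-W = 14 → O
  i= 4: V-G = 15 → P
  i= 5: C-K = 18 → S
  i= 6: X-M = 11 → L
  i= 7: P-K =  5 → F
  i= 8: K-W = 14 → O
  i= 9: Q-B = 15 → P
  i=10: R-Z = 18 → S
  i=11: I-X = 11 → L
  i=12: X-S =  5 → F
  i=13: G-S = 14 → O
  i=14: W-H = 15 → P
  i=15: C-K = 18 → S
  i=16: S-H = 11 → L
  i=17: Z-U =  5 → F
  i=18: F-R = 14 → O
  i=19: R-C = 15 → P
  i=20: V-D = 18 → S
  shifts repeat with period 5: SLFOP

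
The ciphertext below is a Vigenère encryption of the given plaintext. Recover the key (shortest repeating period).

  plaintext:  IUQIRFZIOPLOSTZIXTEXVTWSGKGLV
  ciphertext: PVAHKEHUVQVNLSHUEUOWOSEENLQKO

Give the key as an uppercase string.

HBKZTZIM

  i= 0: P-I =  7 → H
  i= 1: V-U =  1 → B
  i= 2: A-Q = 10 → K
  i= 3: H-I = 25 → Z
  i= 4: K-R = 19 → T
  i= 5: E-F = 25 → Z
  i= 6: H-Z =  8 → I
  i= 7: U-I = 12 → M
  i= 8: V-O =  7 → H
  i= 9: Q-P =  1 → B
  i=10: V-L = 10 → K
  i=11: N-O = 25 → Z
  i=12: L-S = 19 → T
  i=13: S-T = 25 → Z
  i=14: H-Z =  8 → I
  i=15: U-I = 12 → M
  i=16: E-X =  7 → H
  i=17: U-T =  1 → B
  i=18: O-E = 10 → K
  i=19: W-X = 25 → Z
  i=20: O-V = 19 → T
  i=21: S-T = 25 → Z
  i=22: E-W =  8 → I
  i=23: E-S = 12 → M
  i=24: N-G =  7 → H
  i=25: L-K =  1 → B
  i=26: Q-G = 10 → K
  i=27: K-L = 25 → Z
  i=28: O-V = 19 → T
  shifts repeat with period 8: HBKZTZIM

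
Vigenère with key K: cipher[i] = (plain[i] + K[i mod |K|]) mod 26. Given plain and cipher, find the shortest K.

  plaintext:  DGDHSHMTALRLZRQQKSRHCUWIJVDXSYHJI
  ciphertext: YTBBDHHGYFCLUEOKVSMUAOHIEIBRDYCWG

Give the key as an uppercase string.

VNYULA

  i= 0: Y-D = 21 → V
  i= 1: T-G = 13 → N
  i= 2: B-D = 24 → Y
  i= 3: B-H = 20 → U
  i= 4: D-S = 11 → L
  i= 5: H-H =  0 → A
  i= 6: H-M = 21 → V
  i= 7: G-T = 13 → N
  i= 8: Y-A = 24 → Y
  i= 9: F-L = 20 → U
  i=10: C-R = 11 → L
  i=11: L-L =  0 → A
  i=12: U-Z = 21 → V
  i=13: E-R = 13 → N
  i=14: O-Q = 24 → Y
  i=15: K-Q = 20 → U
  i=16: V-K = 11 → L
  i=17: S-S =  0 → A
  i=18: M-R = 21 → V
  i=19: U-H = 13 → N
  i=20: A-C = 24 → Y
  i=21: O-U = 20 → U
  i=22: H-W = 11 → L
  i=23: I-I =  0 → A
  i=24: E-J = 21 → V
  i=25: I-V = 13 → N
  i=26: B-D = 24 → Y
  i=27: R-X = 20 → U
  i=28: D-S = 11 → L
  i=29: Y-Y =  0 → A
  i=30: C-H = 21 → V
  i=31: W-J = 13 → N
  i=32: G-I = 24 → Y
  shifts repeat with period 6: VNYULA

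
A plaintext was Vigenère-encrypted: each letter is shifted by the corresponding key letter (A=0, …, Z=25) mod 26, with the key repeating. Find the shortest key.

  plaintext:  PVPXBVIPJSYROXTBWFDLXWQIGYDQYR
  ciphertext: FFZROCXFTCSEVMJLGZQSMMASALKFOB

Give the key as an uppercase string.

QKKUNHP

  i= 0: F-P = 16 → Q
  i= 1: F-V = 10 → K
  i= 2: Z-P = 10 → K
  i= 3: R-X = 20 → U
  i= 4: O-B = 13 → N
  i= 5: C-V =  7 → H
  i= 6: X-I = 15 → P
  i= 7: F-P = 16 → Q
  i= 8: T-J = 10 → K
  i= 9: C-S = 10 → K
  i=10: S-Y = 20 → U
  i=11: E-R = 13 → N
  i=12: V-O =  7 → H
  i=13: M-X = 15 → P
  i=14: J-T = 16 → Q
  i=15: L-B = 10 → K
  i=16: G-W = 10 → K
  i=17: Z-F = 20 → U
  i=18: Q-D = 13 → N
  i=19: S-L =  7 → H
  i=20: M-X = 15 → P
  i=21: M-W = 16 → Q
  i=22: A-Q = 10 → K
  i=23: S-I = 10 → K
  i=24: A-G = 20 → U
  i=25: L-Y = 13 → N
  i=26: K-D =  7 → H
  i=27: F-Q = 15 → P
  i=28: O-Y = 16 → Q
  i=29: B-R = 10 → K
  shifts repeat with period 7: QKKUNHP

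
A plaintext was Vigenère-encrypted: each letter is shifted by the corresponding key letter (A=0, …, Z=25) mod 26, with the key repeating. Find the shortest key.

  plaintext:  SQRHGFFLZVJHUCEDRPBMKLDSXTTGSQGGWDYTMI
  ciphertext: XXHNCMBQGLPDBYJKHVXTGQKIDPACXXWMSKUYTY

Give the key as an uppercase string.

  i= 0: X-S =  5 → F
  i= 1: X-Q =  7 → H
  i= 2: H-R = 16 → Q
  i= 3: N-H =  6 → G
  i= 4: C-G = 22 → W
  i= 5: M-F =  7 → H
  i= 6: B-F = 22 → W
  i= 7: Q-L =  5 → F
  i= 8: G-Z =  7 → H
  i= 9: L-V = 16 → Q
  i=10: P-J =  6 → G
  i=11: D-H = 22 → W
  i=12: B-U =  7 → H
  i=13: Y-C = 22 → W
  i=14: J-E =  5 → F
  i=15: K-D =  7 → H
  i=16: H-R = 16 → Q
  i=17: V-P =  6 → G
  i=18: X-B = 22 → W
  i=19: T-M =  7 → H
  i=20: G-K = 22 → W
  i=21: Q-L =  5 → F
  i=22: K-D =  7 → H
  i=23: I-S = 16 → Q
  i=24: D-X =  6 → G
  i=25: P-T = 22 → W
  i=26: A-T =  7 → H
  i=27: C-G = 22 → W
  i=28: X-S =  5 → F
  i=29: X-Q =  7 → H
  i=30: W-G = 16 → Q
  i=31: M-G =  6 → G
  i=32: S-W = 22 → W
  i=33: K-D =  7 → H
  i=34: U-Y = 22 → W
  i=35: Y-T =  5 → F
  i=36: T-M =  7 → H
  i=37: Y-I = 16 → Q
  shifts repeat with period 7: FHQGWHW

FHQGWHW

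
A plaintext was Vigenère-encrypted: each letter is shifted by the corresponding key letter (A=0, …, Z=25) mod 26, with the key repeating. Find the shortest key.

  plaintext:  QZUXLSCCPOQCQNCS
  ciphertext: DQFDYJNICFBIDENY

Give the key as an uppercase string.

NRLG

  i= 0: D-Q = 13 → N
  i= 1: Q-Z = 17 → R
  i= 2: F-U = 11 → L
  i= 3: D-X =  6 → G
  i= 4: Y-L = 13 → N
  i= 5: J-S = 17 → R
  i= 6: N-C = 11 → L
  i= 7: I-C =  6 → G
  i= 8: C-P = 13 → N
  i= 9: F-O = 17 → R
  i=10: B-Q = 11 → L
  i=11: I-C =  6 → G
  i=12: D-Q = 13 → N
  i=13: E-N = 17 → R
  i=14: N-C = 11 → L
  i=15: Y-S =  6 → G
  shifts repeat with period 4: NRLG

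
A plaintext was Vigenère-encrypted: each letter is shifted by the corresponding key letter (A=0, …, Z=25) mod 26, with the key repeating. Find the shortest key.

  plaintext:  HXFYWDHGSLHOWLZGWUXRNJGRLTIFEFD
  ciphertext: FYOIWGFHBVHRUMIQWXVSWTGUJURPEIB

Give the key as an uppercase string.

  i= 0: F-H = 24 → Y
  i= 1: Y-X =  1 → B
  i= 2: O-F =  9 → J
  i= 3: I-Y = 10 → K
  i= 4: W-W =  0 → A
  i= 5: G-D =  3 → D
  i= 6: F-H = 24 → Y
  i= 7: H-G =  1 → B
  i= 8: B-S =  9 → J
  i= 9: V-L = 10 → K
  i=10: H-H =  0 → A
  i=11: R-O =  3 → D
  i=12: U-W = 24 → Y
  i=13: M-L =  1 → B
  i=14: I-Z =  9 → J
  i=15: Q-G = 10 → K
  i=16: W-W =  0 → A
  i=17: X-U =  3 → D
  i=18: V-X = 24 → Y
  i=19: S-R =  1 → B
  i=20: W-N =  9 → J
  i=21: T-J = 10 → K
  i=22: G-G =  0 → A
  i=23: U-R =  3 → D
  i=24: J-L = 24 → Y
  i=25: U-T =  1 → B
  i=26: R-I =  9 → J
  i=27: P-F = 10 → K
  i=28: E-E =  0 → A
  i=29: I-F =  3 → D
  i=30: B-D = 24 → Y
  shifts repeat with period 6: YBJKAD

YBJKAD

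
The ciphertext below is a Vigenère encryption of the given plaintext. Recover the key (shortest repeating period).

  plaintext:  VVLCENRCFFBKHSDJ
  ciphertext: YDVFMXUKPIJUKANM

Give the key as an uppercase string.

DIK

  i= 0: Y-V =  3 → D
  i= 1: D-V =  8 → I
  i= 2: V-L = 10 → K
  i= 3: F-C =  3 → D
  i= 4: M-E =  8 → I
  i= 5: X-N = 10 → K
  i= 6: U-R =  3 → D
  i= 7: K-C =  8 → I
  i= 8: P-F = 10 → K
  i= 9: I-F =  3 → D
  i=10: J-B =  8 → I
  i=11: U-K = 10 → K
  i=12: K-H =  3 → D
  i=13: A-S =  8 → I
  i=14: N-D = 10 → K
  i=15: M-J =  3 → D
  shifts repeat with period 3: DIK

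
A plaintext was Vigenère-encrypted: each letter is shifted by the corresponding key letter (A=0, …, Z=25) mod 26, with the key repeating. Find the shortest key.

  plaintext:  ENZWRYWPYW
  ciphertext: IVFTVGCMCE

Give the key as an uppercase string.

EIGX

  i= 0: I-E =  4 → E
  i= 1: V-N =  8 → I
  i= 2: F-Z =  6 → G
  i= 3: T-W = 23 → X
  i= 4: V-R =  4 → E
  i= 5: G-Y =  8 → I
  i= 6: C-W =  6 → G
  i= 7: M-P = 23 → X
  i= 8: C-Y =  4 → E
  i= 9: E-W =  8 → I
  shifts repeat with period 4: EIGX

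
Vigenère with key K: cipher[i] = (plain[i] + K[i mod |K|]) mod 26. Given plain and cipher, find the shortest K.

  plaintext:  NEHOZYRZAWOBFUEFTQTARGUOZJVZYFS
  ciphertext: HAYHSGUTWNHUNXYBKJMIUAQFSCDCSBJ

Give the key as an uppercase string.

UWRTTID

  i= 0: H-N = 20 → U
  i= 1: A-E = 22 → W
  i= 2: Y-H = 17 → R
  i= 3: H-O = 19 → T
  i= 4: S-Z = 19 → T
  i= 5: G-Y =  8 → I
  i= 6: U-R =  3 → D
  i= 7: T-Z = 20 → U
  i= 8: W-A = 22 → W
  i= 9: N-W = 17 → R
  i=10: H-O = 19 → T
  i=11: U-B = 19 → T
  i=12: N-F =  8 → I
  i=13: X-U =  3 → D
  i=14: Y-E = 20 → U
  i=15: B-F = 22 → W
  i=16: K-T = 17 → R
  i=17: J-Q = 19 → T
  i=18: M-T = 19 → T
  i=19: I-A =  8 → I
  i=20: U-R =  3 → D
  i=21: A-G = 20 → U
  i=22: Q-U = 22 → W
  i=23: F-O = 17 → R
  i=24: S-Z = 19 → T
  i=25: C-J = 19 → T
  i=26: D-V =  8 → I
  i=27: C-Z =  3 → D
  i=28: S-Y = 20 → U
  i=29: B-F = 22 → W
  i=30: J-S = 17 → R
  shifts repeat with period 7: UWRTTID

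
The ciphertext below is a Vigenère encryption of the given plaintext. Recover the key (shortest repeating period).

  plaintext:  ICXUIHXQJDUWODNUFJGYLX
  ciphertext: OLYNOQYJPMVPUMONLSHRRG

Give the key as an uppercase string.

  i= 0: O-I =  6 → G
  i= 1: L-C =  9 → J
  i= 2: Y-X =  1 → B
  i= 3: N-U = 19 → T
  i= 4: O-I =  6 → G
  i= 5: Q-H =  9 → J
  i= 6: Y-X =  1 → B
  i= 7: J-Q = 19 → T
  i= 8: P-J =  6 → G
  i= 9: M-D =  9 → J
  i=10: V-U =  1 → B
  i=11: P-W = 19 → T
  i=12: U-O =  6 → G
  i=13: M-D =  9 → J
  i=14: O-N =  1 → B
  i=15: N-U = 19 → T
  i=16: L-F =  6 → G
  i=17: S-J =  9 → J
  i=18: H-G =  1 → B
  i=19: R-Y = 19 → T
  i=20: R-L =  6 → G
  i=21: G-X =  9 → J
  shifts repeat with period 4: GJBT

GJBT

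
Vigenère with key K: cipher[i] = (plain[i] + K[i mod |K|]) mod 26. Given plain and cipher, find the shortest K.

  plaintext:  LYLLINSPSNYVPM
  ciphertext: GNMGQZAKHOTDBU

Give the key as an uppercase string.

VPBVIMI

  i= 0: G-L = 21 → V
  i= 1: N-Y = 15 → P
  i= 2: M-L =  1 → B
  i= 3: G-L = 21 → V
  i= 4: Q-I =  8 → I
  i= 5: Z-N = 12 → M
  i= 6: A-S =  8 → I
  i= 7: K-P = 21 → V
  i= 8: H-S = 15 → P
  i= 9: O-N =  1 → B
  i=10: T-Y = 21 → V
  i=11: D-V =  8 → I
  i=12: B-P = 12 → M
  i=13: U-M =  8 → I
  shifts repeat with period 7: VPBVIMI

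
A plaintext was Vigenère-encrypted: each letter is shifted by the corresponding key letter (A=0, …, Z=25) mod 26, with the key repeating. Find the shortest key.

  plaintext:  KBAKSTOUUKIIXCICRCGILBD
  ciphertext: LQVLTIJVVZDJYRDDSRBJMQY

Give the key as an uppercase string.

BPVB

  i= 0: L-K =  1 → B
  i= 1: Q-B = 15 → P
  i= 2: V-A = 21 → V
  i= 3: L-K =  1 → B
  i= 4: T-S =  1 → B
  i= 5: I-T = 15 → P
  i= 6: J-O = 21 → V
  i= 7: V-U =  1 → B
  i= 8: V-U =  1 → B
  i= 9: Z-K = 15 → P
  i=10: D-I = 21 → V
  i=11: J-I =  1 → B
  i=12: Y-X =  1 → B
  i=13: R-C = 15 → P
  i=14: D-I = 21 → V
  i=15: D-C =  1 → B
  i=16: S-R =  1 → B
  i=17: R-C = 15 → P
  i=18: B-G = 21 → V
  i=19: J-I =  1 → B
  i=20: M-L =  1 → B
  i=21: Q-B = 15 → P
  i=22: Y-D = 21 → V
  shifts repeat with period 4: BPVB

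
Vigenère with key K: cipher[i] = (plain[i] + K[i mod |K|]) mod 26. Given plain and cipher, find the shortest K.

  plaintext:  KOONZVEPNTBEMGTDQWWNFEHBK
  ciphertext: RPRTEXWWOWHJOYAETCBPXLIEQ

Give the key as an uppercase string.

  i= 0: R-K =  7 → H
  i= 1: P-O =  1 → B
  i= 2: R-O =  3 → D
  i= 3: T-N =  6 → G
  i= 4: E-Z =  5 → F
  i= 5: X-V =  2 → C
  i= 6: W-E = 18 → S
  i= 7: W-P =  7 → H
  i= 8: O-N =  1 → B
  i= 9: W-T =  3 → D
  i=10: H-B =  6 → G
  i=11: J-E =  5 → F
  i=12: O-M =  2 → C
  i=13: Y-G = 18 → S
  i=14: A-T =  7 → H
  i=15: E-D =  1 → B
  i=16: T-Q =  3 → D
  i=17: C-W =  6 → G
  i=18: B-W =  5 → F
  i=19: P-N =  2 → C
  i=20: X-F = 18 → S
  i=21: L-E =  7 → H
  i=22: I-H =  1 → B
  i=23: E-B =  3 → D
  i=24: Q-K =  6 → G
  shifts repeat with period 7: HBDGFCS

HBDGFCS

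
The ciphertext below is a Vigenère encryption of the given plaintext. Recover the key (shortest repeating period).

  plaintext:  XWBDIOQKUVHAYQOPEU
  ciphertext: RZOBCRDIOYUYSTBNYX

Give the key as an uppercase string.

  i= 0: R-X = 20 → U
  i= 1: Z-W =  3 → D
  i= 2: O-B = 13 → N
  i= 3: B-D = 24 → Y
  i= 4: C-I = 20 → U
  i= 5: R-O =  3 → D
  i= 6: D-Q = 13 → N
  i= 7: I-K = 24 → Y
  i= 8: O-U = 20 → U
  i= 9: Y-V =  3 → D
  i=10: U-H = 13 → N
  i=11: Y-A = 24 → Y
  i=12: S-Y = 20 → U
  i=13: T-Q =  3 → D
  i=14: B-O = 13 → N
  i=15: N-P = 24 → Y
  i=16: Y-E = 20 → U
  i=17: X-U =  3 → D
  shifts repeat with period 4: UDNY

UDNY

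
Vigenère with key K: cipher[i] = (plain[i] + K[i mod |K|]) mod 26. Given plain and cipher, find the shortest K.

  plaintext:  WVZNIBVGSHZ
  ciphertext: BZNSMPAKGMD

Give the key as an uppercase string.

  i= 0: B-W =  5 → F
  i= 1: Z-V =  4 → E
  i= 2: N-Z = 14 → O
  i= 3: S-N =  5 → F
  i= 4: M-I =  4 → E
  i= 5: P-B = 14 → O
  i= 6: A-V =  5 → F
  i= 7: K-G =  4 → E
  i= 8: G-S = 14 → O
  i= 9: M-H =  5 → F
  i=10: D-Z =  4 → E
  shifts repeat with period 3: FEO

FEO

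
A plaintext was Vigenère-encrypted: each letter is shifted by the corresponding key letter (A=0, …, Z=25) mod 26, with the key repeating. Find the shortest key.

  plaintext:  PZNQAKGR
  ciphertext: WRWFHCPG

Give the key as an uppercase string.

HSJP

  i= 0: W-P =  7 → H
  i= 1: R-Z = 18 → S
  i= 2: W-N =  9 → J
  i= 3: F-Q = 15 → P
  i= 4: H-A =  7 → H
  i= 5: C-K = 18 → S
  i= 6: P-G =  9 → J
  i= 7: G-R = 15 → P
  shifts repeat with period 4: HSJP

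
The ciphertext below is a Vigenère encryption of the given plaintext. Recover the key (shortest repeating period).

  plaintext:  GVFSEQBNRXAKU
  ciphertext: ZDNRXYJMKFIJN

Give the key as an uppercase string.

TIIZ

  i= 0: Z-G = 19 → T
  i= 1: D-V =  8 → I
  i= 2: N-F =  8 → I
  i= 3: R-S = 25 → Z
  i= 4: X-E = 19 → T
  i= 5: Y-Q =  8 → I
  i= 6: J-B =  8 → I
  i= 7: M-N = 25 → Z
  i= 8: K-R = 19 → T
  i= 9: F-X =  8 → I
  i=10: I-A =  8 → I
  i=11: J-K = 25 → Z
  i=12: N-U = 19 → T
  shifts repeat with period 4: TIIZ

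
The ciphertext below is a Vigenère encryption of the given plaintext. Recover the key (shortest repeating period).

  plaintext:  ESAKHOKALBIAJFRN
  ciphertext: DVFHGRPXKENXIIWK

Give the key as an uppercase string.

ZDFX

  i= 0: D-E = 25 → Z
  i= 1: V-S =  3 → D
  i= 2: F-A =  5 → F
  i= 3: H-K = 23 → X
  i= 4: G-H = 25 → Z
  i= 5: R-O =  3 → D
  i= 6: P-K =  5 → F
  i= 7: X-A = 23 → X
  i= 8: K-L = 25 → Z
  i= 9: E-B =  3 → D
  i=10: N-I =  5 → F
  i=11: X-A = 23 → X
  i=12: I-J = 25 → Z
  i=13: I-F =  3 → D
  i=14: W-R =  5 → F
  i=15: K-N = 23 → X
  shifts repeat with period 4: ZDFX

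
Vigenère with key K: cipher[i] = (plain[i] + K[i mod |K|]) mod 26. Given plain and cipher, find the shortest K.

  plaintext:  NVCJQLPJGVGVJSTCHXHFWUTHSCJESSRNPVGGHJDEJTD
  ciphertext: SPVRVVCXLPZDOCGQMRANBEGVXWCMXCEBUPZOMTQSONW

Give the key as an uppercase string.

FUTIFKNO

  i= 0: S-N =  5 → F
  i= 1: P-V = 20 → U
  i= 2: V-C = 19 → T
  i= 3: R-J =  8 → I
  i= 4: V-Q =  5 → F
  i= 5: V-L = 10 → K
  i= 6: C-P = 13 → N
  i= 7: X-J = 14 → O
  i= 8: L-G =  5 → F
  i= 9: P-V = 20 → U
  i=10: Z-G = 19 → T
  i=11: D-V =  8 → I
  i=12: O-J =  5 → F
  i=13: C-S = 10 → K
  i=14: G-T = 13 → N
  i=15: Q-C = 14 → O
  i=16: M-H =  5 → F
  i=17: R-X = 20 → U
  i=18: A-H = 19 → T
  i=19: N-F =  8 → I
  i=20: B-W =  5 → F
  i=21: E-U = 10 → K
  i=22: G-T = 13 → N
  i=23: V-H = 14 → O
  i=24: X-S =  5 → F
  i=25: W-C = 20 → U
  i=26: C-J = 19 → T
  i=27: M-E =  8 → I
  i=28: X-S =  5 → F
  i=29: C-S = 10 → K
  i=30: E-R = 13 → N
  i=31: B-N = 14 → O
  i=32: U-P =  5 → F
  i=33: P-V = 20 → U
  i=34: Z-G = 19 → T
  i=35: O-G =  8 → I
  i=36: M-H =  5 → F
  i=37: T-J = 10 → K
  i=38: Q-D = 13 → N
  i=39: S-E = 14 → O
  i=40: O-J =  5 → F
  i=41: N-T = 20 → U
  i=42: W-D = 19 → T
  shifts repeat with period 8: FUTIFKNO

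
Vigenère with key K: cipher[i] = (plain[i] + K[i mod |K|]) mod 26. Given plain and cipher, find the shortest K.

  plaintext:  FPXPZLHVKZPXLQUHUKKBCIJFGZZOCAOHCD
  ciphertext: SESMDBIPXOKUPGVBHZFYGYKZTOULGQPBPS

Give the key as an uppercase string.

NPVXEQBU

  i= 0: S-F = 13 → N
  i= 1: E-P = 15 → P
  i= 2: S-X = 21 → V
  i= 3: M-P = 23 → X
  i= 4: D-Z =  4 → E
  i= 5: B-L = 16 → Q
  i= 6: I-H =  1 → B
  i= 7: P-V = 20 → U
  i= 8: X-K = 13 → N
  i= 9: O-Z = 15 → P
  i=10: K-P = 21 → V
  i=11: U-X = 23 → X
  i=12: P-L =  4 → E
  i=13: G-Q = 16 → Q
  i=14: V-U =  1 → B
  i=15: B-H = 20 → U
  i=16: H-U = 13 → N
  i=17: Z-K = 15 → P
  i=18: F-K = 21 → V
  i=19: Y-B = 23 → X
  i=20: G-C =  4 → E
  i=21: Y-I = 16 → Q
  i=22: K-J =  1 → B
  i=23: Z-F = 20 → U
  i=24: T-G = 13 → N
  i=25: O-Z = 15 → P
  i=26: U-Z = 21 → V
  i=27: L-O = 23 → X
  i=28: G-C =  4 → E
  i=29: Q-A = 16 → Q
  i=30: P-O =  1 → B
  i=31: B-H = 20 → U
  i=32: P-C = 13 → N
  i=33: S-D = 15 → P
  shifts repeat with period 8: NPVXEQBU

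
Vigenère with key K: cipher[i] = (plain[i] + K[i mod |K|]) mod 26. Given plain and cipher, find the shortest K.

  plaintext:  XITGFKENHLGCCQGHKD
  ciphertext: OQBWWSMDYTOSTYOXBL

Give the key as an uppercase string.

RIIQ

  i= 0: O-X = 17 → R
  i= 1: Q-I =  8 → I
  i= 2: B-T =  8 → I
  i= 3: W-G = 16 → Q
  i= 4: W-F = 17 → R
  i= 5: S-K =  8 → I
  i= 6: M-E =  8 → I
  i= 7: D-N = 16 → Q
  i= 8: Y-H = 17 → R
  i= 9: T-L =  8 → I
  i=10: O-G =  8 → I
  i=11: S-C = 16 → Q
  i=12: T-C = 17 → R
  i=13: Y-Q =  8 → I
  i=14: O-G =  8 → I
  i=15: X-H = 16 → Q
  i=16: B-K = 17 → R
  i=17: L-D =  8 → I
  shifts repeat with period 4: RIIQ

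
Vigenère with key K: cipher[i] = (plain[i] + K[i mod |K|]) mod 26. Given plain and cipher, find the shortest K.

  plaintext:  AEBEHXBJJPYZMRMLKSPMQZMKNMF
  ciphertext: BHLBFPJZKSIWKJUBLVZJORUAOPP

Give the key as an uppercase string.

BDKXYSIQ

  i= 0: B-A =  1 → B
  i= 1: H-E =  3 → D
  i= 2: L-B = 10 → K
  i= 3: B-E = 23 → X
  i= 4: F-H = 24 → Y
  i= 5: P-X = 18 → S
  i= 6: J-B =  8 → I
  i= 7: Z-J = 16 → Q
  i= 8: K-J =  1 → B
  i= 9: S-P =  3 → D
  i=10: I-Y = 10 → K
  i=11: W-Z = 23 → X
  i=12: K-M = 24 → Y
  i=13: J-R = 18 → S
  i=14: U-M =  8 → I
  i=15: B-L = 16 → Q
  i=16: L-K =  1 → B
  i=17: V-S =  3 → D
  i=18: Z-P = 10 → K
  i=19: J-M = 23 → X
  i=20: O-Q = 24 → Y
  i=21: R-Z = 18 → S
  i=22: U-M =  8 → I
  i=23: A-K = 16 → Q
  i=24: O-N =  1 → B
  i=25: P-M =  3 → D
  i=26: P-F = 10 → K
  shifts repeat with period 8: BDKXYSIQ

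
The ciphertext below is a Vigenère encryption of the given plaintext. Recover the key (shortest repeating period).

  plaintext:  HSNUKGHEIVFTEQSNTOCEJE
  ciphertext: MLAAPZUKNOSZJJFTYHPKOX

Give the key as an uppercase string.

FTNG

  i= 0: M-H =  5 → F
  i= 1: L-S = 19 → T
  i= 2: A-N = 13 → N
  i= 3: A-U =  6 → G
  i= 4: P-K =  5 → F
  i= 5: Z-G = 19 → T
  i= 6: U-H = 13 → N
  i= 7: K-E =  6 → G
  i= 8: N-I =  5 → F
  i= 9: O-V = 19 → T
  i=10: S-F = 13 → N
  i=11: Z-T =  6 → G
  i=12: J-E =  5 → F
  i=13: J-Q = 19 → T
  i=14: F-S = 13 → N
  i=15: T-N =  6 → G
  i=16: Y-T =  5 → F
  i=17: H-O = 19 → T
  i=18: P-C = 13 → N
  i=19: K-E =  6 → G
  i=20: O-J =  5 → F
  i=21: X-E = 19 → T
  shifts repeat with period 4: FTNG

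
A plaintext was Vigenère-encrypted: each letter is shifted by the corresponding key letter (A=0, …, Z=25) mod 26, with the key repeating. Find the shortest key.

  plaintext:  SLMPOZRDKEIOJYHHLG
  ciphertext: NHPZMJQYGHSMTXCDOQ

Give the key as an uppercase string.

  i= 0: N-S = 21 → V
  i= 1: H-L = 22 → W
  i= 2: P-M =  3 → D
  i= 3: Z-P = 10 → K
  i= 4: M-O = 24 → Y
  i= 5: J-Z = 10 → K
  i= 6: Q-R = 25 → Z
  i= 7: Y-D = 21 → V
  i= 8: G-K = 22 → W
  i= 9: H-E =  3 → D
  i=10: S-I = 10 → K
  i=11: M-O = 24 → Y
  i=12: T-J = 10 → K
  i=13: X-Y = 25 → Z
  i=14: C-H = 21 → V
  i=15: D-H = 22 → W
  i=16: O-L =  3 → D
  i=17: Q-G = 10 → K
  shifts repeat with period 7: VWDKYKZ

VWDKYKZ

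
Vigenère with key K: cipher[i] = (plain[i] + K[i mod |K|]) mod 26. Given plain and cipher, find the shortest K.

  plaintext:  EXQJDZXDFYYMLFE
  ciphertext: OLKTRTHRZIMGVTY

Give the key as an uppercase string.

  i= 0: O-E = 10 → K
  i= 1: L-X = 14 → O
  i= 2: K-Q = 20 → U
  i= 3: T-J = 10 → K
  i= 4: R-D = 14 → O
  i= 5: T-Z = 20 → U
  i= 6: H-X = 10 → K
  i= 7: R-D = 14 → O
  i= 8: Z-F = 20 → U
  i= 9: I-Y = 10 → K
  i=10: M-Y = 14 → O
  i=11: G-M = 20 → U
  i=12: V-L = 10 → K
  i=13: T-F = 14 → O
  i=14: Y-E = 20 → U
  shifts repeat with period 3: KOU

KOU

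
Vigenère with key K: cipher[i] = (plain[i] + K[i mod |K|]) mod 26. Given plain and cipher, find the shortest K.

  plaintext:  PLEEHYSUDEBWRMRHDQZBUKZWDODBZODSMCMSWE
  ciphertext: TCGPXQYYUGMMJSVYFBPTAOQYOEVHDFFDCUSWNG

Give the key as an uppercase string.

ERCLQSG

  i= 0: T-P =  4 → E
  i= 1: C-L = 17 → R
  i= 2: G-E =  2 → C
  i= 3: P-E = 11 → L
  i= 4: X-H = 16 → Q
  i= 5: Q-Y = 18 → S
  i= 6: Y-S =  6 → G
  i= 7: Y-U =  4 → E
  i= 8: U-D = 17 → R
  i= 9: G-E =  2 → C
  i=10: M-B = 11 → L
  i=11: M-W = 16 → Q
  i=12: J-R = 18 → S
  i=13: S-M =  6 → G
  i=14: V-R =  4 → E
  i=15: Y-H = 17 → R
  i=16: F-D =  2 → C
  i=17: B-Q = 11 → L
  i=18: P-Z = 16 → Q
  i=19: T-B = 18 → S
  i=20: A-U =  6 → G
  i=21: O-K =  4 → E
  i=22: Q-Z = 17 → R
  i=23: Y-W =  2 → C
  i=24: O-D = 11 → L
  i=25: E-O = 16 → Q
  i=26: V-D = 18 → S
  i=27: H-B =  6 → G
  i=28: D-Z =  4 → E
  i=29: F-O = 17 → R
  i=30: F-D =  2 → C
  i=31: D-S = 11 → L
  i=32: C-M = 16 → Q
  i=33: U-C = 18 → S
  i=34: S-M =  6 → G
  i=35: W-S =  4 → E
  i=36: N-W = 17 → R
  i=37: G-E =  2 → C
  shifts repeat with period 7: ERCLQSG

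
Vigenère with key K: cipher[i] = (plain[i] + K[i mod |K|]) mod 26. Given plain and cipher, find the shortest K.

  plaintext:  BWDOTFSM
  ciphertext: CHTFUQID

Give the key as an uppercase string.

  i= 0: C-B =  1 → B
  i= 1: H-W = 11 → L
  i= 2: T-D = 16 → Q
  i= 3: F-O = 17 → R
  i= 4: U-T =  1 → B
  i= 5: Q-F = 11 → L
  i= 6: I-S = 16 → Q
  i= 7: D-M = 17 → R
  shifts repeat with period 4: BLQR

BLQR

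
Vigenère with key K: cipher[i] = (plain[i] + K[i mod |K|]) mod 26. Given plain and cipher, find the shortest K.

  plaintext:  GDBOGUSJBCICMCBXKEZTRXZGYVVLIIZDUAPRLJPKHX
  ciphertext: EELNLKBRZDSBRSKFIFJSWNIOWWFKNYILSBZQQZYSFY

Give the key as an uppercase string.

  i= 0: E-G = 24 → Y
  i= 1: E-D =  1 → B
  i= 2: L-B = 10 → K
  i= 3: N-O = 25 → Z
  i= 4: L-G =  5 → F
  i= 5: K-U = 16 → Q
  i= 6: B-S =  9 → J
  i= 7: R-J =  8 → I
  i= 8: Z-B = 24 → Y
  i= 9: D-C =  1 → B
  i=10: S-I = 10 → K
  i=11: B-C = 25 → Z
  i=12: R-M =  5 → F
  i=13: S-C = 16 → Q
  i=14: K-B =  9 → J
  i=15: F-X =  8 → I
  i=16: I-K = 24 → Y
  i=17: F-E =  1 → B
  i=18: J-Z = 10 → K
  i=19: S-T = 25 → Z
  i=20: W-R =  5 → F
  i=21: N-X = 16 → Q
  i=22: I-Z =  9 → J
  i=23: O-G =  8 → I
  i=24: W-Y = 24 → Y
  i=25: W-V =  1 → B
  i=26: F-V = 10 → K
  i=27: K-L = 25 → Z
  i=28: N-I =  5 → F
  i=29: Y-I = 16 → Q
  i=30: I-Z =  9 → J
  i=31: L-D =  8 → I
  i=32: S-U = 24 → Y
  i=33: B-A =  1 → B
  i=34: Z-P = 10 → K
  i=35: Q-R = 25 → Z
  i=36: Q-L =  5 → F
  i=37: Z-J = 16 → Q
  i=38: Y-P =  9 → J
  i=39: S-K =  8 → I
  i=40: F-H = 24 → Y
  i=41: Y-X =  1 → B
  shifts repeat with period 8: YBKZFQJI

YBKZFQJI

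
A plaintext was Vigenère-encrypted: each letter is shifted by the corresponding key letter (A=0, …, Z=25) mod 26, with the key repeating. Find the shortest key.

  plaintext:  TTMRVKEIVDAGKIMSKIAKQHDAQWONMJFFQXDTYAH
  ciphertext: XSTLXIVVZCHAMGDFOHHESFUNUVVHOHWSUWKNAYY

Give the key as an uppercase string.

  i= 0: X-T =  4 → E
  i= 1: S-T = 25 → Z
  i= 2: T-M =  7 → H
  i= 3: L-R = 20 → U
  i= 4: X-V =  2 → C
  i= 5: I-K = 24 → Y
  i= 6: V-E = 17 → R
  i= 7: V-I = 13 → N
  i= 8: Z-V =  4 → E
  i= 9: C-D = 25 → Z
  i=10: H-A =  7 → H
  i=11: A-G = 20 → U
  i=12: M-K =  2 → C
  i=13: G-I = 24 → Y
  i=14: D-M = 17 → R
  i=15: F-S = 13 → N
  i=16: O-K =  4 → E
  i=17: H-I = 25 → Z
  i=18: H-A =  7 → H
  i=19: E-K = 20 → U
  i=20: S-Q =  2 → C
  i=21: F-H = 24 → Y
  i=22: U-D = 17 → R
  i=23: N-A = 13 → N
  i=24: U-Q =  4 → E
  i=25: V-W = 25 → Z
  i=26: V-O =  7 → H
  i=27: H-N = 20 → U
  i=28: O-M =  2 → C
  i=29: H-J = 24 → Y
  i=30: W-F = 17 → R
  i=31: S-F = 13 → N
  i=32: U-Q =  4 → E
  i=33: W-X = 25 → Z
  i=34: K-D =  7 → H
  i=35: N-T = 20 → U
  i=36: A-Y =  2 → C
  i=37: Y-A = 24 → Y
  i=38: Y-H = 17 → R
  shifts repeat with period 8: EZHUCYRN

EZHUCYRN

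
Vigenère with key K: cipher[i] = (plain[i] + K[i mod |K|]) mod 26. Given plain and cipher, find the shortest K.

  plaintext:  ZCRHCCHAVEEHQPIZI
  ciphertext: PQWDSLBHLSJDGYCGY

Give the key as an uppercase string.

  i= 0: P-Z = 16 → Q
  i= 1: Q-C = 14 → O
  i= 2: W-R =  5 → F
  i= 3: D-H = 22 → W
  i= 4: S-C = 16 → Q
  i= 5: L-C =  9 → J
  i= 6: B-H = 20 → U
  i= 7: H-A =  7 → H
  i= 8: L-V = 16 → Q
  i= 9: S-E = 14 → O
  i=10: J-E =  5 → F
  i=11: D-H = 22 → W
  i=12: G-Q = 16 → Q
  i=13: Y-P =  9 → J
  i=14: C-I = 20 → U
  i=15: G-Z =  7 → H
  i=16: Y-I = 16 → Q
  shifts repeat with period 8: QOFWQJUH

QOFWQJUH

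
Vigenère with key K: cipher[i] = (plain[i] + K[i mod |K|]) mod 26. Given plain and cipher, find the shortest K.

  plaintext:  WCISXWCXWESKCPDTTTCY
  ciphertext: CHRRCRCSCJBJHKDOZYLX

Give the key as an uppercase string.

  i= 0: C-W =  6 → G
  i= 1: H-C =  5 → F
  i= 2: R-I =  9 → J
  i= 3: R-S = 25 → Z
  i= 4: C-X =  5 → F
  i= 5: R-W = 21 → V
  i= 6: C-C =  0 → A
  i= 7: S-X = 21 → V
  i= 8: C-W =  6 → G
  i= 9: J-E =  5 → F
  i=10: B-S =  9 → J
  i=11: J-K = 25 → Z
  i=12: H-C =  5 → F
  i=13: K-P = 21 → V
  i=14: D-D =  0 → A
  i=15: O-T = 21 → V
  i=16: Z-T =  6 → G
  i=17: Y-T =  5 → F
  i=18: L-C =  9 → J
  i=19: X-Y = 25 → Z
  shifts repeat with period 8: GFJZFVAV

GFJZFVAV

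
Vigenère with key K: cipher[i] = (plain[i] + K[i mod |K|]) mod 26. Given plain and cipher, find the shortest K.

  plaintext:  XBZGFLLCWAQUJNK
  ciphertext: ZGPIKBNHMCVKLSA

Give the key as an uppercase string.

  i= 0: Z-X =  2 → C
  i= 1: G-B =  5 → F
  i= 2: P-Z = 16 → Q
  i= 3: I-G =  2 → C
  i= 4: K-F =  5 → F
  i= 5: B-L = 16 → Q
  i= 6: N-L =  2 → C
  i= 7: H-C =  5 → F
  i= 8: M-W = 16 → Q
  i= 9: C-A =  2 → C
  i=10: V-Q =  5 → F
  i=11: K-U = 16 → Q
  i=12: L-J =  2 → C
  i=13: S-N =  5 → F
  i=14: A-K = 16 → Q
  shifts repeat with period 3: CFQ

CFQ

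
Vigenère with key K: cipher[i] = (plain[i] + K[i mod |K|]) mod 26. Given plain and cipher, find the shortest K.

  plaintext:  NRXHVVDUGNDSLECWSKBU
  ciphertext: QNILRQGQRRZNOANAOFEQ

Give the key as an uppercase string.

DWLEWV

  i= 0: Q-N =  3 → D
  i= 1: N-R = 22 → W
  i= 2: I-X = 11 → L
  i= 3: L-H =  4 → E
  i= 4: R-V = 22 → W
  i= 5: Q-V = 21 → V
  i= 6: G-D =  3 → D
  i= 7: Q-U = 22 → W
  i= 8: R-G = 11 → L
  i= 9: R-N =  4 → E
  i=10: Z-D = 22 → W
  i=11: N-S = 21 → V
  i=12: O-L =  3 → D
  i=13: A-E = 22 → W
  i=14: N-C = 11 → L
  i=15: A-W =  4 → E
  i=16: O-S = 22 → W
  i=17: F-K = 21 → V
  i=18: E-B =  3 → D
  i=19: Q-U = 22 → W
  shifts repeat with period 6: DWLEWV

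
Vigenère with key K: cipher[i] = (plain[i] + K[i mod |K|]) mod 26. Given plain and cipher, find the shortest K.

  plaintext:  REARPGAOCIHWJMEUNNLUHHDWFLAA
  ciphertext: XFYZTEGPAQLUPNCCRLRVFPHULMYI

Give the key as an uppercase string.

  i= 0: X-R =  6 → G
  i= 1: F-E =  1 → B
  i= 2: Y-A = 24 → Y
  i= 3: Z-R =  8 → I
  i= 4: T-P =  4 → E
  i= 5: E-G = 24 → Y
  i= 6: G-A =  6 → G
  i= 7: P-O =  1 → B
  i= 8: A-C = 24 → Y
  i= 9: Q-I =  8 → I
  i=10: L-H =  4 → E
  i=11: U-W = 24 → Y
  i=12: P-J =  6 → G
  i=13: N-M =  1 → B
  i=14: C-E = 24 → Y
  i=15: C-U =  8 → I
  i=16: R-N =  4 → E
  i=17: L-N = 24 → Y
  i=18: R-L =  6 → G
  i=19: V-U =  1 → B
  i=20: F-H = 24 → Y
  i=21: P-H =  8 → I
  i=22: H-D =  4 → E
  i=23: U-W = 24 → Y
  i=24: L-F =  6 → G
  i=25: M-L =  1 → B
  i=26: Y-A = 24 → Y
  i=27: I-A =  8 → I
  shifts repeat with period 6: GBYIEY

GBYIEY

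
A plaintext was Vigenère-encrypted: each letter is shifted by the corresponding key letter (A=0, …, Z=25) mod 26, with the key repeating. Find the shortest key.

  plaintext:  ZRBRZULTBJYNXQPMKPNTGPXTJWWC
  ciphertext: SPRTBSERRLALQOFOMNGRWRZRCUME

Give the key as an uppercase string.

  i= 0: S-Z = 19 → T
  i= 1: P-R = 24 → Y
  i= 2: R-B = 16 → Q
  i= 3: T-R =  2 → C
  i= 4: B-Z =  2 → C
  i= 5: S-U = 24 → Y
  i= 6: E-L = 19 → T
  i= 7: R-T = 24 → Y
  i= 8: R-B = 16 → Q
  i= 9: L-J =  2 → C
  i=10: A-Y =  2 → C
  i=11: L-N = 24 → Y
  i=12: Q-X = 19 → T
  i=13: O-Q = 24 → Y
  i=14: F-P = 16 → Q
  i=15: O-M =  2 → C
  i=16: M-K =  2 → C
  i=17: N-P = 24 → Y
  i=18: G-N = 19 → T
  i=19: R-T = 24 → Y
  i=20: W-G = 16 → Q
  i=21: R-P =  2 → C
  i=22: Z-X =  2 → C
  i=23: R-T = 24 → Y
  i=24: C-J = 19 → T
  i=25: U-W = 24 → Y
  i=26: M-W = 16 → Q
  i=27: E-C =  2 → C
  shifts repeat with period 6: TYQCCY

TYQCCY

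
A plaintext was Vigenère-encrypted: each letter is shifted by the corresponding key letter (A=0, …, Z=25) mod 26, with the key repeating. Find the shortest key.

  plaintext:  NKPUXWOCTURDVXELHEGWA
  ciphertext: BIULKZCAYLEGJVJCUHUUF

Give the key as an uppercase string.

OYFRND

  i= 0: B-N = 14 → O
  i= 1: I-K = 24 → Y
  i= 2: U-P =  5 → F
  i= 3: L-U = 17 → R
  i= 4: K-X = 13 → N
  i= 5: Z-W =  3 → D
  i= 6: C-O = 14 → O
  i= 7: A-C = 24 → Y
  i= 8: Y-T =  5 → F
  i= 9: L-U = 17 → R
  i=10: E-R = 13 → N
  i=11: G-D =  3 → D
  i=12: J-V = 14 → O
  i=13: V-X = 24 → Y
  i=14: J-E =  5 → F
  i=15: C-L = 17 → R
  i=16: U-H = 13 → N
  i=17: H-E =  3 → D
  i=18: U-G = 14 → O
  i=19: U-W = 24 → Y
  i=20: F-A =  5 → F
  shifts repeat with period 6: OYFRND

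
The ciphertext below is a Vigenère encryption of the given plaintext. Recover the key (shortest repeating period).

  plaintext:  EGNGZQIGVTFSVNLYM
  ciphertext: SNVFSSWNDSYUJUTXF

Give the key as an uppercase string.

OHIZTC

  i= 0: S-E = 14 → O
  i= 1: N-G =  7 → H
  i= 2: V-N =  8 → I
  i= 3: F-G = 25 → Z
  i= 4: S-Z = 19 → T
  i= 5: S-Q =  2 → C
  i= 6: W-I = 14 → O
  i= 7: N-G =  7 → H
  i= 8: D-V =  8 → I
  i= 9: S-T = 25 → Z
  i=10: Y-F = 19 → T
  i=11: U-S =  2 → C
  i=12: J-V = 14 → O
  i=13: U-N =  7 → H
  i=14: T-L =  8 → I
  i=15: X-Y = 25 → Z
  i=16: F-M = 19 → T
  shifts repeat with period 6: OHIZTC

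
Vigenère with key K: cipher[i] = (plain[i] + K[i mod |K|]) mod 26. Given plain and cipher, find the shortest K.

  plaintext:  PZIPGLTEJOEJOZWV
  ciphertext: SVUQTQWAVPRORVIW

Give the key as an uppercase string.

DWMBNF

  i= 0: S-P =  3 → D
  i= 1: V-Z = 22 → W
  i= 2: U-I = 12 → M
  i= 3: Q-P =  1 → B
  i= 4: T-G = 13 → N
  i= 5: Q-L =  5 → F
  i= 6: W-T =  3 → D
  i= 7: A-E = 22 → W
  i= 8: V-J = 12 → M
  i= 9: P-O =  1 → B
  i=10: R-E = 13 → N
  i=11: O-J =  5 → F
  i=12: R-O =  3 → D
  i=13: V-Z = 22 → W
  i=14: I-W = 12 → M
  i=15: W-V =  1 → B
  shifts repeat with period 6: DWMBNF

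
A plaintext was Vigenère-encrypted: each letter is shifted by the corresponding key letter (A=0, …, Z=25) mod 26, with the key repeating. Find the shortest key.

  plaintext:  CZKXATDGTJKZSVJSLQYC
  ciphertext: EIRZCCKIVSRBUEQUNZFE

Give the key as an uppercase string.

CJHC

  i= 0: E-C =  2 → C
  i= 1: I-Z =  9 → J
  i= 2: R-K =  7 → H
  i= 3: Z-X =  2 → C
  i= 4: C-A =  2 → C
  i= 5: C-T =  9 → J
  i= 6: K-D =  7 → H
  i= 7: I-G =  2 → C
  i= 8: V-T =  2 → C
  i= 9: S-J =  9 → J
  i=10: R-K =  7 → H
  i=11: B-Z =  2 → C
  i=12: U-S =  2 → C
  i=13: E-V =  9 → J
  i=14: Q-J =  7 → H
  i=15: U-S =  2 → C
  i=16: N-L =  2 → C
  i=17: Z-Q =  9 → J
  i=18: F-Y =  7 → H
  i=19: E-C =  2 → C
  shifts repeat with period 4: CJHC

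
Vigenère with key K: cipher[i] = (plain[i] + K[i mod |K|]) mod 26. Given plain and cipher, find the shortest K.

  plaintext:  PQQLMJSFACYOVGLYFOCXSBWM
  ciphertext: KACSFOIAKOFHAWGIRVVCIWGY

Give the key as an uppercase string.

  i= 0: K-P = 21 → V
  i= 1: A-Q = 10 → K
  i= 2: C-Q = 12 → M
  i= 3: S-L =  7 → H
  i= 4: F-M = 19 → T
  i= 5: O-J =  5 → F
  i= 6: I-S = 16 → Q
  i= 7: A-F = 21 → V
  i= 8: K-A = 10 → K
  i= 9: O-C = 12 → M
  i=10: F-Y =  7 → H
  i=11: H-O = 19 → T
  i=12: A-V =  5 → F
  i=13: W-G = 16 → Q
  i=14: G-L = 21 → V
  i=15: I-Y = 10 → K
  i=16: R-F = 12 → M
  i=17: V-O =  7 → H
  i=18: V-C = 19 → T
  i=19: C-X =  5 → F
  i=20: I-S = 16 → Q
  i=21: W-B = 21 → V
  i=22: G-W = 10 → K
  i=23: Y-M = 12 → M
  shifts repeat with period 7: VKMHTFQ

VKMHTFQ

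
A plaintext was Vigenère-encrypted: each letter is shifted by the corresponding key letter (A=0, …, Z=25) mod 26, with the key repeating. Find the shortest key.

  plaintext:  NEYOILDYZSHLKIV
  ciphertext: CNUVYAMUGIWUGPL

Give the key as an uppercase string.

PJWHQ

  i= 0: C-N = 15 → P
  i= 1: N-E =  9 → J
  i= 2: U-Y = 22 → W
  i= 3: V-O =  7 → H
  i= 4: Y-I = 16 → Q
  i= 5: A-L = 15 → P
  i= 6: M-D =  9 → J
  i= 7: U-Y = 22 → W
  i= 8: G-Z =  7 → H
  i= 9: I-S = 16 → Q
  i=10: W-H = 15 → P
  i=11: U-L =  9 → J
  i=12: G-K = 22 → W
  i=13: P-I =  7 → H
  i=14: L-V = 16 → Q
  shifts repeat with period 5: PJWHQ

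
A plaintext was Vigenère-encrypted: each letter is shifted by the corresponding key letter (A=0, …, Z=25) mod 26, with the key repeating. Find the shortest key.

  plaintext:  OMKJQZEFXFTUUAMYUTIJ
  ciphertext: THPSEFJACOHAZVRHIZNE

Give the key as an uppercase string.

FVFJOG

  i= 0: T-O =  5 → F
  i= 1: H-M = 21 → V
  i= 2: P-K =  5 → F
  i= 3: S-J =  9 → J
  i= 4: E-Q = 14 → O
  i= 5: F-Z =  6 → G
  i= 6: J-E =  5 → F
  i= 7: A-F = 21 → V
  i= 8: C-X =  5 → F
  i= 9: O-F =  9 → J
  i=10: H-T = 14 → O
  i=11: A-U =  6 → G
  i=12: Z-U =  5 → F
  i=13: V-A = 21 → V
  i=14: R-M =  5 → F
  i=15: H-Y =  9 → J
  i=16: I-U = 14 → O
  i=17: Z-T =  6 → G
  i=18: N-I =  5 → F
  i=19: E-J = 21 → V
  shifts repeat with period 6: FVFJOG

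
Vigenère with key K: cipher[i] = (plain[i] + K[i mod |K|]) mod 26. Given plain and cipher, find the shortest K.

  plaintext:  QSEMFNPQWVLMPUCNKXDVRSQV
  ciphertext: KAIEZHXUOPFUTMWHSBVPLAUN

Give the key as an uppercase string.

  i= 0: K-Q = 20 → U
  i= 1: A-S =  8 → I
  i= 2: I-E =  4 → E
  i= 3: E-M = 18 → S
  i= 4: Z-F = 20 → U
  i= 5: H-N = 20 → U
  i= 6: X-P =  8 → I
  i= 7: U-Q =  4 → E
  i= 8: O-W = 18 → S
  i= 9: P-V = 20 → U
  i=10: F-L = 20 → U
  i=11: U-M =  8 → I
  i=12: T-P =  4 → E
  i=13: M-U = 18 → S
  i=14: W-C = 20 → U
  i=15: H-N = 20 → U
  i=16: S-K =  8 → I
  i=17: B-X =  4 → E
  i=18: V-D = 18 → S
  i=19: P-V = 20 → U
  i=20: L-R = 20 → U
  i=21: A-S =  8 → I
  i=22: U-Q =  4 → E
  i=23: N-V = 18 → S
  shifts repeat with period 5: UIESU

UIESU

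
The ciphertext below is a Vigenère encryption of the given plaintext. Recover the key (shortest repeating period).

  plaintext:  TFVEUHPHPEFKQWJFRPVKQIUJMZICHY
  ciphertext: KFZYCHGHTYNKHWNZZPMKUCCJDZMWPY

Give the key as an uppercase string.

  i= 0: K-T = 17 → R
  i= 1: F-F =  0 → A
  i= 2: Z-V =  4 → E
  i= 3: Y-E = 20 → U
  i= 4: C-U =  8 → I
  i= 5: H-H =  0 → A
  i= 6: G-P = 17 → R
  i= 7: H-H =  0 → A
  i= 8: T-P =  4 → E
  i= 9: Y-E = 20 → U
  i=10: N-F =  8 → I
  i=11: K-K =  0 → A
  i=12: H-Q = 17 → R
  i=13: W-W =  0 → A
  i=14: N-J =  4 → E
  i=15: Z-F = 20 → U
  i=16: Z-R =  8 → I
  i=17: P-P =  0 → A
  i=18: M-V = 17 → R
  i=19: K-K =  0 → A
  i=20: U-Q =  4 → E
  i=21: C-I = 20 → U
  i=22: C-U =  8 → I
  i=23: J-J =  0 → A
  i=24: D-M = 17 → R
  i=25: Z-Z =  0 → A
  i=26: M-I =  4 → E
  i=27: W-C = 20 → U
  i=28: P-H =  8 → I
  i=29: Y-Y =  0 → A
  shifts repeat with period 6: RAEUIA

RAEUIA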